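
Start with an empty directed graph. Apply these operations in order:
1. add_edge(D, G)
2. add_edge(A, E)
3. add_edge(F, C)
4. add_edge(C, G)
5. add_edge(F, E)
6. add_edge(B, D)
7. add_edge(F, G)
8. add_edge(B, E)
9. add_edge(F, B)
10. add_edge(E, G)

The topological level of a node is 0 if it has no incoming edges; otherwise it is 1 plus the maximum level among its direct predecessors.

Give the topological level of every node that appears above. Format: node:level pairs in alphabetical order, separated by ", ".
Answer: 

Op 1: add_edge(D, G). Edges now: 1
Op 2: add_edge(A, E). Edges now: 2
Op 3: add_edge(F, C). Edges now: 3
Op 4: add_edge(C, G). Edges now: 4
Op 5: add_edge(F, E). Edges now: 5
Op 6: add_edge(B, D). Edges now: 6
Op 7: add_edge(F, G). Edges now: 7
Op 8: add_edge(B, E). Edges now: 8
Op 9: add_edge(F, B). Edges now: 9
Op 10: add_edge(E, G). Edges now: 10
Compute levels (Kahn BFS):
  sources (in-degree 0): A, F
  process A: level=0
    A->E: in-degree(E)=2, level(E)>=1
  process F: level=0
    F->B: in-degree(B)=0, level(B)=1, enqueue
    F->C: in-degree(C)=0, level(C)=1, enqueue
    F->E: in-degree(E)=1, level(E)>=1
    F->G: in-degree(G)=3, level(G)>=1
  process B: level=1
    B->D: in-degree(D)=0, level(D)=2, enqueue
    B->E: in-degree(E)=0, level(E)=2, enqueue
  process C: level=1
    C->G: in-degree(G)=2, level(G)>=2
  process D: level=2
    D->G: in-degree(G)=1, level(G)>=3
  process E: level=2
    E->G: in-degree(G)=0, level(G)=3, enqueue
  process G: level=3
All levels: A:0, B:1, C:1, D:2, E:2, F:0, G:3

Answer: A:0, B:1, C:1, D:2, E:2, F:0, G:3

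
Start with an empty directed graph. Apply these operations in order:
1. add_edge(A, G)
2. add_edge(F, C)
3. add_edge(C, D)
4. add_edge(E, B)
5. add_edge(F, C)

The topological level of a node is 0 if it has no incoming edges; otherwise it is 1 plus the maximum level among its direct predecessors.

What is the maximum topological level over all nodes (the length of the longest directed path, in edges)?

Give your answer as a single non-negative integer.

Op 1: add_edge(A, G). Edges now: 1
Op 2: add_edge(F, C). Edges now: 2
Op 3: add_edge(C, D). Edges now: 3
Op 4: add_edge(E, B). Edges now: 4
Op 5: add_edge(F, C) (duplicate, no change). Edges now: 4
Compute levels (Kahn BFS):
  sources (in-degree 0): A, E, F
  process A: level=0
    A->G: in-degree(G)=0, level(G)=1, enqueue
  process E: level=0
    E->B: in-degree(B)=0, level(B)=1, enqueue
  process F: level=0
    F->C: in-degree(C)=0, level(C)=1, enqueue
  process G: level=1
  process B: level=1
  process C: level=1
    C->D: in-degree(D)=0, level(D)=2, enqueue
  process D: level=2
All levels: A:0, B:1, C:1, D:2, E:0, F:0, G:1
max level = 2

Answer: 2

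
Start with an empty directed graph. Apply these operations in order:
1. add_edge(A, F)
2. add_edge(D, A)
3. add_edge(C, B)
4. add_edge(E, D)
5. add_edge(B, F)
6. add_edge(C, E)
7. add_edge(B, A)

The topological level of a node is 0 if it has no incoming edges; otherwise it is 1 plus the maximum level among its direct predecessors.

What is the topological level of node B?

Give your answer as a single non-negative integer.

Op 1: add_edge(A, F). Edges now: 1
Op 2: add_edge(D, A). Edges now: 2
Op 3: add_edge(C, B). Edges now: 3
Op 4: add_edge(E, D). Edges now: 4
Op 5: add_edge(B, F). Edges now: 5
Op 6: add_edge(C, E). Edges now: 6
Op 7: add_edge(B, A). Edges now: 7
Compute levels (Kahn BFS):
  sources (in-degree 0): C
  process C: level=0
    C->B: in-degree(B)=0, level(B)=1, enqueue
    C->E: in-degree(E)=0, level(E)=1, enqueue
  process B: level=1
    B->A: in-degree(A)=1, level(A)>=2
    B->F: in-degree(F)=1, level(F)>=2
  process E: level=1
    E->D: in-degree(D)=0, level(D)=2, enqueue
  process D: level=2
    D->A: in-degree(A)=0, level(A)=3, enqueue
  process A: level=3
    A->F: in-degree(F)=0, level(F)=4, enqueue
  process F: level=4
All levels: A:3, B:1, C:0, D:2, E:1, F:4
level(B) = 1

Answer: 1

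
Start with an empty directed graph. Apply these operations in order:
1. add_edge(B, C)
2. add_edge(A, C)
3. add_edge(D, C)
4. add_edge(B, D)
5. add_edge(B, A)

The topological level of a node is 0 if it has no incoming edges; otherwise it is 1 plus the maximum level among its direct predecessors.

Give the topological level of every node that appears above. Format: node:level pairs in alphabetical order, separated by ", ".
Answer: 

Answer: A:1, B:0, C:2, D:1

Derivation:
Op 1: add_edge(B, C). Edges now: 1
Op 2: add_edge(A, C). Edges now: 2
Op 3: add_edge(D, C). Edges now: 3
Op 4: add_edge(B, D). Edges now: 4
Op 5: add_edge(B, A). Edges now: 5
Compute levels (Kahn BFS):
  sources (in-degree 0): B
  process B: level=0
    B->A: in-degree(A)=0, level(A)=1, enqueue
    B->C: in-degree(C)=2, level(C)>=1
    B->D: in-degree(D)=0, level(D)=1, enqueue
  process A: level=1
    A->C: in-degree(C)=1, level(C)>=2
  process D: level=1
    D->C: in-degree(C)=0, level(C)=2, enqueue
  process C: level=2
All levels: A:1, B:0, C:2, D:1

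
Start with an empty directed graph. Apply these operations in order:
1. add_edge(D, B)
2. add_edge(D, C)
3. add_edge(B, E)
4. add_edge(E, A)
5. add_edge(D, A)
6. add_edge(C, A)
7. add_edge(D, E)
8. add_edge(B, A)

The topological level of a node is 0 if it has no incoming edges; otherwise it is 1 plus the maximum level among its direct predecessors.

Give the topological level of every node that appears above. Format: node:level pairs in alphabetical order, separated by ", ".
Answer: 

Op 1: add_edge(D, B). Edges now: 1
Op 2: add_edge(D, C). Edges now: 2
Op 3: add_edge(B, E). Edges now: 3
Op 4: add_edge(E, A). Edges now: 4
Op 5: add_edge(D, A). Edges now: 5
Op 6: add_edge(C, A). Edges now: 6
Op 7: add_edge(D, E). Edges now: 7
Op 8: add_edge(B, A). Edges now: 8
Compute levels (Kahn BFS):
  sources (in-degree 0): D
  process D: level=0
    D->A: in-degree(A)=3, level(A)>=1
    D->B: in-degree(B)=0, level(B)=1, enqueue
    D->C: in-degree(C)=0, level(C)=1, enqueue
    D->E: in-degree(E)=1, level(E)>=1
  process B: level=1
    B->A: in-degree(A)=2, level(A)>=2
    B->E: in-degree(E)=0, level(E)=2, enqueue
  process C: level=1
    C->A: in-degree(A)=1, level(A)>=2
  process E: level=2
    E->A: in-degree(A)=0, level(A)=3, enqueue
  process A: level=3
All levels: A:3, B:1, C:1, D:0, E:2

Answer: A:3, B:1, C:1, D:0, E:2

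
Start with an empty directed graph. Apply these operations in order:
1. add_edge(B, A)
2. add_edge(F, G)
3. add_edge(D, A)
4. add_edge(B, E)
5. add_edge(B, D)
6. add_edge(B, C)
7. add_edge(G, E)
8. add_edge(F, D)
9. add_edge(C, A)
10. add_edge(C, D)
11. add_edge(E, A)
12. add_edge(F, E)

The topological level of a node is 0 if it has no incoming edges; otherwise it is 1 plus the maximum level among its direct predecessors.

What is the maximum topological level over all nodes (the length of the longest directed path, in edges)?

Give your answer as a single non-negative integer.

Op 1: add_edge(B, A). Edges now: 1
Op 2: add_edge(F, G). Edges now: 2
Op 3: add_edge(D, A). Edges now: 3
Op 4: add_edge(B, E). Edges now: 4
Op 5: add_edge(B, D). Edges now: 5
Op 6: add_edge(B, C). Edges now: 6
Op 7: add_edge(G, E). Edges now: 7
Op 8: add_edge(F, D). Edges now: 8
Op 9: add_edge(C, A). Edges now: 9
Op 10: add_edge(C, D). Edges now: 10
Op 11: add_edge(E, A). Edges now: 11
Op 12: add_edge(F, E). Edges now: 12
Compute levels (Kahn BFS):
  sources (in-degree 0): B, F
  process B: level=0
    B->A: in-degree(A)=3, level(A)>=1
    B->C: in-degree(C)=0, level(C)=1, enqueue
    B->D: in-degree(D)=2, level(D)>=1
    B->E: in-degree(E)=2, level(E)>=1
  process F: level=0
    F->D: in-degree(D)=1, level(D)>=1
    F->E: in-degree(E)=1, level(E)>=1
    F->G: in-degree(G)=0, level(G)=1, enqueue
  process C: level=1
    C->A: in-degree(A)=2, level(A)>=2
    C->D: in-degree(D)=0, level(D)=2, enqueue
  process G: level=1
    G->E: in-degree(E)=0, level(E)=2, enqueue
  process D: level=2
    D->A: in-degree(A)=1, level(A)>=3
  process E: level=2
    E->A: in-degree(A)=0, level(A)=3, enqueue
  process A: level=3
All levels: A:3, B:0, C:1, D:2, E:2, F:0, G:1
max level = 3

Answer: 3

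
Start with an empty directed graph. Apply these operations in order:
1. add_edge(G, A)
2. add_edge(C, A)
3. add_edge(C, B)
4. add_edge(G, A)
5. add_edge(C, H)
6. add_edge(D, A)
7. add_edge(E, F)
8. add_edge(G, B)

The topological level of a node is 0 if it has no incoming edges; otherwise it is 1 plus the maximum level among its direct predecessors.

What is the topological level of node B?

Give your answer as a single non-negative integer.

Answer: 1

Derivation:
Op 1: add_edge(G, A). Edges now: 1
Op 2: add_edge(C, A). Edges now: 2
Op 3: add_edge(C, B). Edges now: 3
Op 4: add_edge(G, A) (duplicate, no change). Edges now: 3
Op 5: add_edge(C, H). Edges now: 4
Op 6: add_edge(D, A). Edges now: 5
Op 7: add_edge(E, F). Edges now: 6
Op 8: add_edge(G, B). Edges now: 7
Compute levels (Kahn BFS):
  sources (in-degree 0): C, D, E, G
  process C: level=0
    C->A: in-degree(A)=2, level(A)>=1
    C->B: in-degree(B)=1, level(B)>=1
    C->H: in-degree(H)=0, level(H)=1, enqueue
  process D: level=0
    D->A: in-degree(A)=1, level(A)>=1
  process E: level=0
    E->F: in-degree(F)=0, level(F)=1, enqueue
  process G: level=0
    G->A: in-degree(A)=0, level(A)=1, enqueue
    G->B: in-degree(B)=0, level(B)=1, enqueue
  process H: level=1
  process F: level=1
  process A: level=1
  process B: level=1
All levels: A:1, B:1, C:0, D:0, E:0, F:1, G:0, H:1
level(B) = 1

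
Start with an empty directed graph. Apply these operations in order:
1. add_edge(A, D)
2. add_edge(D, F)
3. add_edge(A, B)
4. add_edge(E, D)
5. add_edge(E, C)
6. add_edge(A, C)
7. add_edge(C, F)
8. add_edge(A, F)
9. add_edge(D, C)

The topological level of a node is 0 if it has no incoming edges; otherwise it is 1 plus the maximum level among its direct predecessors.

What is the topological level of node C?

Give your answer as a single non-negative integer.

Answer: 2

Derivation:
Op 1: add_edge(A, D). Edges now: 1
Op 2: add_edge(D, F). Edges now: 2
Op 3: add_edge(A, B). Edges now: 3
Op 4: add_edge(E, D). Edges now: 4
Op 5: add_edge(E, C). Edges now: 5
Op 6: add_edge(A, C). Edges now: 6
Op 7: add_edge(C, F). Edges now: 7
Op 8: add_edge(A, F). Edges now: 8
Op 9: add_edge(D, C). Edges now: 9
Compute levels (Kahn BFS):
  sources (in-degree 0): A, E
  process A: level=0
    A->B: in-degree(B)=0, level(B)=1, enqueue
    A->C: in-degree(C)=2, level(C)>=1
    A->D: in-degree(D)=1, level(D)>=1
    A->F: in-degree(F)=2, level(F)>=1
  process E: level=0
    E->C: in-degree(C)=1, level(C)>=1
    E->D: in-degree(D)=0, level(D)=1, enqueue
  process B: level=1
  process D: level=1
    D->C: in-degree(C)=0, level(C)=2, enqueue
    D->F: in-degree(F)=1, level(F)>=2
  process C: level=2
    C->F: in-degree(F)=0, level(F)=3, enqueue
  process F: level=3
All levels: A:0, B:1, C:2, D:1, E:0, F:3
level(C) = 2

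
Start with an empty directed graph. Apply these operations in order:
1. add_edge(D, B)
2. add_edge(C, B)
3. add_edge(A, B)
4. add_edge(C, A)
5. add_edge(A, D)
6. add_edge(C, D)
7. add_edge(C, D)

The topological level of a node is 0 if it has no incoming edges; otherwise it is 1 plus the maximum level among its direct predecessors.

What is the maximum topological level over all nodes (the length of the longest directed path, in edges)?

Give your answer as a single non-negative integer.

Answer: 3

Derivation:
Op 1: add_edge(D, B). Edges now: 1
Op 2: add_edge(C, B). Edges now: 2
Op 3: add_edge(A, B). Edges now: 3
Op 4: add_edge(C, A). Edges now: 4
Op 5: add_edge(A, D). Edges now: 5
Op 6: add_edge(C, D). Edges now: 6
Op 7: add_edge(C, D) (duplicate, no change). Edges now: 6
Compute levels (Kahn BFS):
  sources (in-degree 0): C
  process C: level=0
    C->A: in-degree(A)=0, level(A)=1, enqueue
    C->B: in-degree(B)=2, level(B)>=1
    C->D: in-degree(D)=1, level(D)>=1
  process A: level=1
    A->B: in-degree(B)=1, level(B)>=2
    A->D: in-degree(D)=0, level(D)=2, enqueue
  process D: level=2
    D->B: in-degree(B)=0, level(B)=3, enqueue
  process B: level=3
All levels: A:1, B:3, C:0, D:2
max level = 3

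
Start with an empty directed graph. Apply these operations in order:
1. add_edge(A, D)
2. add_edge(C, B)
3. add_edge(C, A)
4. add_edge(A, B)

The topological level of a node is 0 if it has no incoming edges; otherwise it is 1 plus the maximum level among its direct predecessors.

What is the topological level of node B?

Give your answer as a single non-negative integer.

Op 1: add_edge(A, D). Edges now: 1
Op 2: add_edge(C, B). Edges now: 2
Op 3: add_edge(C, A). Edges now: 3
Op 4: add_edge(A, B). Edges now: 4
Compute levels (Kahn BFS):
  sources (in-degree 0): C
  process C: level=0
    C->A: in-degree(A)=0, level(A)=1, enqueue
    C->B: in-degree(B)=1, level(B)>=1
  process A: level=1
    A->B: in-degree(B)=0, level(B)=2, enqueue
    A->D: in-degree(D)=0, level(D)=2, enqueue
  process B: level=2
  process D: level=2
All levels: A:1, B:2, C:0, D:2
level(B) = 2

Answer: 2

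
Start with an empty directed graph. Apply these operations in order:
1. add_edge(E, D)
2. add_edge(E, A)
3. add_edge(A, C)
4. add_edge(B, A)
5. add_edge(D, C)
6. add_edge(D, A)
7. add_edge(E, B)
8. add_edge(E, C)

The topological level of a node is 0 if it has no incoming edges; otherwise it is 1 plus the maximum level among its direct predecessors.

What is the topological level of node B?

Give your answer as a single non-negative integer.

Op 1: add_edge(E, D). Edges now: 1
Op 2: add_edge(E, A). Edges now: 2
Op 3: add_edge(A, C). Edges now: 3
Op 4: add_edge(B, A). Edges now: 4
Op 5: add_edge(D, C). Edges now: 5
Op 6: add_edge(D, A). Edges now: 6
Op 7: add_edge(E, B). Edges now: 7
Op 8: add_edge(E, C). Edges now: 8
Compute levels (Kahn BFS):
  sources (in-degree 0): E
  process E: level=0
    E->A: in-degree(A)=2, level(A)>=1
    E->B: in-degree(B)=0, level(B)=1, enqueue
    E->C: in-degree(C)=2, level(C)>=1
    E->D: in-degree(D)=0, level(D)=1, enqueue
  process B: level=1
    B->A: in-degree(A)=1, level(A)>=2
  process D: level=1
    D->A: in-degree(A)=0, level(A)=2, enqueue
    D->C: in-degree(C)=1, level(C)>=2
  process A: level=2
    A->C: in-degree(C)=0, level(C)=3, enqueue
  process C: level=3
All levels: A:2, B:1, C:3, D:1, E:0
level(B) = 1

Answer: 1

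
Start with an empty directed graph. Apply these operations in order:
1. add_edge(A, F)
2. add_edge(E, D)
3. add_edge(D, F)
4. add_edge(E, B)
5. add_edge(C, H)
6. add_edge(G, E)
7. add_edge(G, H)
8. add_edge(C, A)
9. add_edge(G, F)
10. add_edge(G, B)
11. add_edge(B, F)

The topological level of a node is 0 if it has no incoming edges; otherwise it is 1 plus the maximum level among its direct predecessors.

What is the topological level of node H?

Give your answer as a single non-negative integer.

Op 1: add_edge(A, F). Edges now: 1
Op 2: add_edge(E, D). Edges now: 2
Op 3: add_edge(D, F). Edges now: 3
Op 4: add_edge(E, B). Edges now: 4
Op 5: add_edge(C, H). Edges now: 5
Op 6: add_edge(G, E). Edges now: 6
Op 7: add_edge(G, H). Edges now: 7
Op 8: add_edge(C, A). Edges now: 8
Op 9: add_edge(G, F). Edges now: 9
Op 10: add_edge(G, B). Edges now: 10
Op 11: add_edge(B, F). Edges now: 11
Compute levels (Kahn BFS):
  sources (in-degree 0): C, G
  process C: level=0
    C->A: in-degree(A)=0, level(A)=1, enqueue
    C->H: in-degree(H)=1, level(H)>=1
  process G: level=0
    G->B: in-degree(B)=1, level(B)>=1
    G->E: in-degree(E)=0, level(E)=1, enqueue
    G->F: in-degree(F)=3, level(F)>=1
    G->H: in-degree(H)=0, level(H)=1, enqueue
  process A: level=1
    A->F: in-degree(F)=2, level(F)>=2
  process E: level=1
    E->B: in-degree(B)=0, level(B)=2, enqueue
    E->D: in-degree(D)=0, level(D)=2, enqueue
  process H: level=1
  process B: level=2
    B->F: in-degree(F)=1, level(F)>=3
  process D: level=2
    D->F: in-degree(F)=0, level(F)=3, enqueue
  process F: level=3
All levels: A:1, B:2, C:0, D:2, E:1, F:3, G:0, H:1
level(H) = 1

Answer: 1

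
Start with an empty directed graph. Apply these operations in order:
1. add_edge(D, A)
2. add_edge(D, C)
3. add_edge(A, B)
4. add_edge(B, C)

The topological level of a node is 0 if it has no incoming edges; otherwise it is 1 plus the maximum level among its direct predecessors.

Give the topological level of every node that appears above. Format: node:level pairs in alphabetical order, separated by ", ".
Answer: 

Op 1: add_edge(D, A). Edges now: 1
Op 2: add_edge(D, C). Edges now: 2
Op 3: add_edge(A, B). Edges now: 3
Op 4: add_edge(B, C). Edges now: 4
Compute levels (Kahn BFS):
  sources (in-degree 0): D
  process D: level=0
    D->A: in-degree(A)=0, level(A)=1, enqueue
    D->C: in-degree(C)=1, level(C)>=1
  process A: level=1
    A->B: in-degree(B)=0, level(B)=2, enqueue
  process B: level=2
    B->C: in-degree(C)=0, level(C)=3, enqueue
  process C: level=3
All levels: A:1, B:2, C:3, D:0

Answer: A:1, B:2, C:3, D:0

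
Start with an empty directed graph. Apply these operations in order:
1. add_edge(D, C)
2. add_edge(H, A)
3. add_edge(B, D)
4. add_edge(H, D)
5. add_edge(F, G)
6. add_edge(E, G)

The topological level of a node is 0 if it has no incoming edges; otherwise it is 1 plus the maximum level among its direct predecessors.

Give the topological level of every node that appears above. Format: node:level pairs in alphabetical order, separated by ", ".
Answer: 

Answer: A:1, B:0, C:2, D:1, E:0, F:0, G:1, H:0

Derivation:
Op 1: add_edge(D, C). Edges now: 1
Op 2: add_edge(H, A). Edges now: 2
Op 3: add_edge(B, D). Edges now: 3
Op 4: add_edge(H, D). Edges now: 4
Op 5: add_edge(F, G). Edges now: 5
Op 6: add_edge(E, G). Edges now: 6
Compute levels (Kahn BFS):
  sources (in-degree 0): B, E, F, H
  process B: level=0
    B->D: in-degree(D)=1, level(D)>=1
  process E: level=0
    E->G: in-degree(G)=1, level(G)>=1
  process F: level=0
    F->G: in-degree(G)=0, level(G)=1, enqueue
  process H: level=0
    H->A: in-degree(A)=0, level(A)=1, enqueue
    H->D: in-degree(D)=0, level(D)=1, enqueue
  process G: level=1
  process A: level=1
  process D: level=1
    D->C: in-degree(C)=0, level(C)=2, enqueue
  process C: level=2
All levels: A:1, B:0, C:2, D:1, E:0, F:0, G:1, H:0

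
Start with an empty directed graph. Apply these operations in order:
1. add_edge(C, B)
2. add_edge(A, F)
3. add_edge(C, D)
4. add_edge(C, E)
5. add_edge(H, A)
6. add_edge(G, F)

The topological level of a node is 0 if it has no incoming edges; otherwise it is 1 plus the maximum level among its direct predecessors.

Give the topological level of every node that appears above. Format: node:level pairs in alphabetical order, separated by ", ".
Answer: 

Answer: A:1, B:1, C:0, D:1, E:1, F:2, G:0, H:0

Derivation:
Op 1: add_edge(C, B). Edges now: 1
Op 2: add_edge(A, F). Edges now: 2
Op 3: add_edge(C, D). Edges now: 3
Op 4: add_edge(C, E). Edges now: 4
Op 5: add_edge(H, A). Edges now: 5
Op 6: add_edge(G, F). Edges now: 6
Compute levels (Kahn BFS):
  sources (in-degree 0): C, G, H
  process C: level=0
    C->B: in-degree(B)=0, level(B)=1, enqueue
    C->D: in-degree(D)=0, level(D)=1, enqueue
    C->E: in-degree(E)=0, level(E)=1, enqueue
  process G: level=0
    G->F: in-degree(F)=1, level(F)>=1
  process H: level=0
    H->A: in-degree(A)=0, level(A)=1, enqueue
  process B: level=1
  process D: level=1
  process E: level=1
  process A: level=1
    A->F: in-degree(F)=0, level(F)=2, enqueue
  process F: level=2
All levels: A:1, B:1, C:0, D:1, E:1, F:2, G:0, H:0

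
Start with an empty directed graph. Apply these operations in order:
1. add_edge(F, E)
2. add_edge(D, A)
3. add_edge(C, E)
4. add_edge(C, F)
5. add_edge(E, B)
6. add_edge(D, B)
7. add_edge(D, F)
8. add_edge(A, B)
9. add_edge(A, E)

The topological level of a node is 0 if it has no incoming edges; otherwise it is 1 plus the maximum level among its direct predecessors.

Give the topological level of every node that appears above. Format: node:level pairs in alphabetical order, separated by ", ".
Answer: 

Answer: A:1, B:3, C:0, D:0, E:2, F:1

Derivation:
Op 1: add_edge(F, E). Edges now: 1
Op 2: add_edge(D, A). Edges now: 2
Op 3: add_edge(C, E). Edges now: 3
Op 4: add_edge(C, F). Edges now: 4
Op 5: add_edge(E, B). Edges now: 5
Op 6: add_edge(D, B). Edges now: 6
Op 7: add_edge(D, F). Edges now: 7
Op 8: add_edge(A, B). Edges now: 8
Op 9: add_edge(A, E). Edges now: 9
Compute levels (Kahn BFS):
  sources (in-degree 0): C, D
  process C: level=0
    C->E: in-degree(E)=2, level(E)>=1
    C->F: in-degree(F)=1, level(F)>=1
  process D: level=0
    D->A: in-degree(A)=0, level(A)=1, enqueue
    D->B: in-degree(B)=2, level(B)>=1
    D->F: in-degree(F)=0, level(F)=1, enqueue
  process A: level=1
    A->B: in-degree(B)=1, level(B)>=2
    A->E: in-degree(E)=1, level(E)>=2
  process F: level=1
    F->E: in-degree(E)=0, level(E)=2, enqueue
  process E: level=2
    E->B: in-degree(B)=0, level(B)=3, enqueue
  process B: level=3
All levels: A:1, B:3, C:0, D:0, E:2, F:1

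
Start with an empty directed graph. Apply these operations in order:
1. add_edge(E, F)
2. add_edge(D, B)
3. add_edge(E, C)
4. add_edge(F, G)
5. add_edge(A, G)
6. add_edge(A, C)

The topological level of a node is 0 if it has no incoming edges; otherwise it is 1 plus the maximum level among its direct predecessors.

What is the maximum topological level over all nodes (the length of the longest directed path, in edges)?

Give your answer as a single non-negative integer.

Op 1: add_edge(E, F). Edges now: 1
Op 2: add_edge(D, B). Edges now: 2
Op 3: add_edge(E, C). Edges now: 3
Op 4: add_edge(F, G). Edges now: 4
Op 5: add_edge(A, G). Edges now: 5
Op 6: add_edge(A, C). Edges now: 6
Compute levels (Kahn BFS):
  sources (in-degree 0): A, D, E
  process A: level=0
    A->C: in-degree(C)=1, level(C)>=1
    A->G: in-degree(G)=1, level(G)>=1
  process D: level=0
    D->B: in-degree(B)=0, level(B)=1, enqueue
  process E: level=0
    E->C: in-degree(C)=0, level(C)=1, enqueue
    E->F: in-degree(F)=0, level(F)=1, enqueue
  process B: level=1
  process C: level=1
  process F: level=1
    F->G: in-degree(G)=0, level(G)=2, enqueue
  process G: level=2
All levels: A:0, B:1, C:1, D:0, E:0, F:1, G:2
max level = 2

Answer: 2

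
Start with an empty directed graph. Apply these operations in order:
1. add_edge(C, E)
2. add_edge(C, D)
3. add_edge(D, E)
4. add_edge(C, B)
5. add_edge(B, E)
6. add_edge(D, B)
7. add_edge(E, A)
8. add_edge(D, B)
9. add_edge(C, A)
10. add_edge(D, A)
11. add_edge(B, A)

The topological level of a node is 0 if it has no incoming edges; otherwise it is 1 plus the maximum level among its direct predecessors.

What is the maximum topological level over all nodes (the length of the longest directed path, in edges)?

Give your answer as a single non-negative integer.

Answer: 4

Derivation:
Op 1: add_edge(C, E). Edges now: 1
Op 2: add_edge(C, D). Edges now: 2
Op 3: add_edge(D, E). Edges now: 3
Op 4: add_edge(C, B). Edges now: 4
Op 5: add_edge(B, E). Edges now: 5
Op 6: add_edge(D, B). Edges now: 6
Op 7: add_edge(E, A). Edges now: 7
Op 8: add_edge(D, B) (duplicate, no change). Edges now: 7
Op 9: add_edge(C, A). Edges now: 8
Op 10: add_edge(D, A). Edges now: 9
Op 11: add_edge(B, A). Edges now: 10
Compute levels (Kahn BFS):
  sources (in-degree 0): C
  process C: level=0
    C->A: in-degree(A)=3, level(A)>=1
    C->B: in-degree(B)=1, level(B)>=1
    C->D: in-degree(D)=0, level(D)=1, enqueue
    C->E: in-degree(E)=2, level(E)>=1
  process D: level=1
    D->A: in-degree(A)=2, level(A)>=2
    D->B: in-degree(B)=0, level(B)=2, enqueue
    D->E: in-degree(E)=1, level(E)>=2
  process B: level=2
    B->A: in-degree(A)=1, level(A)>=3
    B->E: in-degree(E)=0, level(E)=3, enqueue
  process E: level=3
    E->A: in-degree(A)=0, level(A)=4, enqueue
  process A: level=4
All levels: A:4, B:2, C:0, D:1, E:3
max level = 4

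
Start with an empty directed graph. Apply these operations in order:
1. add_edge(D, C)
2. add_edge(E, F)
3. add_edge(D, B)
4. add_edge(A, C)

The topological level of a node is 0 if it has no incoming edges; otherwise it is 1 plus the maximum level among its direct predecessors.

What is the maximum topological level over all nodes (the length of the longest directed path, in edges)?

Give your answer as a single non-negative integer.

Op 1: add_edge(D, C). Edges now: 1
Op 2: add_edge(E, F). Edges now: 2
Op 3: add_edge(D, B). Edges now: 3
Op 4: add_edge(A, C). Edges now: 4
Compute levels (Kahn BFS):
  sources (in-degree 0): A, D, E
  process A: level=0
    A->C: in-degree(C)=1, level(C)>=1
  process D: level=0
    D->B: in-degree(B)=0, level(B)=1, enqueue
    D->C: in-degree(C)=0, level(C)=1, enqueue
  process E: level=0
    E->F: in-degree(F)=0, level(F)=1, enqueue
  process B: level=1
  process C: level=1
  process F: level=1
All levels: A:0, B:1, C:1, D:0, E:0, F:1
max level = 1

Answer: 1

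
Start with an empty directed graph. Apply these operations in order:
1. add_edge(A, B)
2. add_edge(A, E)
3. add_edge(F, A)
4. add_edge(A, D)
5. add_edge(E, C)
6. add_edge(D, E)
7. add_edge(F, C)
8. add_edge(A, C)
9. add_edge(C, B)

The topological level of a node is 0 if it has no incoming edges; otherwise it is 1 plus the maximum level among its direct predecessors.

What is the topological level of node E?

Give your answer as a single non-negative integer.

Op 1: add_edge(A, B). Edges now: 1
Op 2: add_edge(A, E). Edges now: 2
Op 3: add_edge(F, A). Edges now: 3
Op 4: add_edge(A, D). Edges now: 4
Op 5: add_edge(E, C). Edges now: 5
Op 6: add_edge(D, E). Edges now: 6
Op 7: add_edge(F, C). Edges now: 7
Op 8: add_edge(A, C). Edges now: 8
Op 9: add_edge(C, B). Edges now: 9
Compute levels (Kahn BFS):
  sources (in-degree 0): F
  process F: level=0
    F->A: in-degree(A)=0, level(A)=1, enqueue
    F->C: in-degree(C)=2, level(C)>=1
  process A: level=1
    A->B: in-degree(B)=1, level(B)>=2
    A->C: in-degree(C)=1, level(C)>=2
    A->D: in-degree(D)=0, level(D)=2, enqueue
    A->E: in-degree(E)=1, level(E)>=2
  process D: level=2
    D->E: in-degree(E)=0, level(E)=3, enqueue
  process E: level=3
    E->C: in-degree(C)=0, level(C)=4, enqueue
  process C: level=4
    C->B: in-degree(B)=0, level(B)=5, enqueue
  process B: level=5
All levels: A:1, B:5, C:4, D:2, E:3, F:0
level(E) = 3

Answer: 3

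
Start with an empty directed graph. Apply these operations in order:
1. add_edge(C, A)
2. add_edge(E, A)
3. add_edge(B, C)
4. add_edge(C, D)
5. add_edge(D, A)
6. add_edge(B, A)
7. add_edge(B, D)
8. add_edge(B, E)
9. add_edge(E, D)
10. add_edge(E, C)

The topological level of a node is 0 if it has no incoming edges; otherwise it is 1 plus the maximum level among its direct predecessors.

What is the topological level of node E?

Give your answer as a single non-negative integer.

Answer: 1

Derivation:
Op 1: add_edge(C, A). Edges now: 1
Op 2: add_edge(E, A). Edges now: 2
Op 3: add_edge(B, C). Edges now: 3
Op 4: add_edge(C, D). Edges now: 4
Op 5: add_edge(D, A). Edges now: 5
Op 6: add_edge(B, A). Edges now: 6
Op 7: add_edge(B, D). Edges now: 7
Op 8: add_edge(B, E). Edges now: 8
Op 9: add_edge(E, D). Edges now: 9
Op 10: add_edge(E, C). Edges now: 10
Compute levels (Kahn BFS):
  sources (in-degree 0): B
  process B: level=0
    B->A: in-degree(A)=3, level(A)>=1
    B->C: in-degree(C)=1, level(C)>=1
    B->D: in-degree(D)=2, level(D)>=1
    B->E: in-degree(E)=0, level(E)=1, enqueue
  process E: level=1
    E->A: in-degree(A)=2, level(A)>=2
    E->C: in-degree(C)=0, level(C)=2, enqueue
    E->D: in-degree(D)=1, level(D)>=2
  process C: level=2
    C->A: in-degree(A)=1, level(A)>=3
    C->D: in-degree(D)=0, level(D)=3, enqueue
  process D: level=3
    D->A: in-degree(A)=0, level(A)=4, enqueue
  process A: level=4
All levels: A:4, B:0, C:2, D:3, E:1
level(E) = 1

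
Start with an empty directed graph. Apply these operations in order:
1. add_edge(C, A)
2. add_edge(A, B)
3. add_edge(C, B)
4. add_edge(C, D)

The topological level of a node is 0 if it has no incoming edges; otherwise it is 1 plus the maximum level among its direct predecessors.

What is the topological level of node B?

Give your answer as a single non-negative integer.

Op 1: add_edge(C, A). Edges now: 1
Op 2: add_edge(A, B). Edges now: 2
Op 3: add_edge(C, B). Edges now: 3
Op 4: add_edge(C, D). Edges now: 4
Compute levels (Kahn BFS):
  sources (in-degree 0): C
  process C: level=0
    C->A: in-degree(A)=0, level(A)=1, enqueue
    C->B: in-degree(B)=1, level(B)>=1
    C->D: in-degree(D)=0, level(D)=1, enqueue
  process A: level=1
    A->B: in-degree(B)=0, level(B)=2, enqueue
  process D: level=1
  process B: level=2
All levels: A:1, B:2, C:0, D:1
level(B) = 2

Answer: 2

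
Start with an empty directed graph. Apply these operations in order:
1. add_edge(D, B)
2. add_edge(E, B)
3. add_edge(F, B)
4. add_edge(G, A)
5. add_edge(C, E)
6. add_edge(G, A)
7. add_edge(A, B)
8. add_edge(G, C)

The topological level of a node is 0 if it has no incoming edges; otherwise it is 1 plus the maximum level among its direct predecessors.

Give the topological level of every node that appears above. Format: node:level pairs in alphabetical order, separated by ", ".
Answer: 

Answer: A:1, B:3, C:1, D:0, E:2, F:0, G:0

Derivation:
Op 1: add_edge(D, B). Edges now: 1
Op 2: add_edge(E, B). Edges now: 2
Op 3: add_edge(F, B). Edges now: 3
Op 4: add_edge(G, A). Edges now: 4
Op 5: add_edge(C, E). Edges now: 5
Op 6: add_edge(G, A) (duplicate, no change). Edges now: 5
Op 7: add_edge(A, B). Edges now: 6
Op 8: add_edge(G, C). Edges now: 7
Compute levels (Kahn BFS):
  sources (in-degree 0): D, F, G
  process D: level=0
    D->B: in-degree(B)=3, level(B)>=1
  process F: level=0
    F->B: in-degree(B)=2, level(B)>=1
  process G: level=0
    G->A: in-degree(A)=0, level(A)=1, enqueue
    G->C: in-degree(C)=0, level(C)=1, enqueue
  process A: level=1
    A->B: in-degree(B)=1, level(B)>=2
  process C: level=1
    C->E: in-degree(E)=0, level(E)=2, enqueue
  process E: level=2
    E->B: in-degree(B)=0, level(B)=3, enqueue
  process B: level=3
All levels: A:1, B:3, C:1, D:0, E:2, F:0, G:0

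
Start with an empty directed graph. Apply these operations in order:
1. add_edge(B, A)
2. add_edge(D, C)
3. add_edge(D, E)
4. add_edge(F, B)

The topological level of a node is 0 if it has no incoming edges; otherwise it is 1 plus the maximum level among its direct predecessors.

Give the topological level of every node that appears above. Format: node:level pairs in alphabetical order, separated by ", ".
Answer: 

Answer: A:2, B:1, C:1, D:0, E:1, F:0

Derivation:
Op 1: add_edge(B, A). Edges now: 1
Op 2: add_edge(D, C). Edges now: 2
Op 3: add_edge(D, E). Edges now: 3
Op 4: add_edge(F, B). Edges now: 4
Compute levels (Kahn BFS):
  sources (in-degree 0): D, F
  process D: level=0
    D->C: in-degree(C)=0, level(C)=1, enqueue
    D->E: in-degree(E)=0, level(E)=1, enqueue
  process F: level=0
    F->B: in-degree(B)=0, level(B)=1, enqueue
  process C: level=1
  process E: level=1
  process B: level=1
    B->A: in-degree(A)=0, level(A)=2, enqueue
  process A: level=2
All levels: A:2, B:1, C:1, D:0, E:1, F:0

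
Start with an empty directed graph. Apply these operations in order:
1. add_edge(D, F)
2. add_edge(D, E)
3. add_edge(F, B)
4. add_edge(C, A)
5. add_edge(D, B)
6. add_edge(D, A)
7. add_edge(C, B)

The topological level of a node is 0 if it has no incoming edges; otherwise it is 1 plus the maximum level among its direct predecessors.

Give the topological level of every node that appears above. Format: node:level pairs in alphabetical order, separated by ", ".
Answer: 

Answer: A:1, B:2, C:0, D:0, E:1, F:1

Derivation:
Op 1: add_edge(D, F). Edges now: 1
Op 2: add_edge(D, E). Edges now: 2
Op 3: add_edge(F, B). Edges now: 3
Op 4: add_edge(C, A). Edges now: 4
Op 5: add_edge(D, B). Edges now: 5
Op 6: add_edge(D, A). Edges now: 6
Op 7: add_edge(C, B). Edges now: 7
Compute levels (Kahn BFS):
  sources (in-degree 0): C, D
  process C: level=0
    C->A: in-degree(A)=1, level(A)>=1
    C->B: in-degree(B)=2, level(B)>=1
  process D: level=0
    D->A: in-degree(A)=0, level(A)=1, enqueue
    D->B: in-degree(B)=1, level(B)>=1
    D->E: in-degree(E)=0, level(E)=1, enqueue
    D->F: in-degree(F)=0, level(F)=1, enqueue
  process A: level=1
  process E: level=1
  process F: level=1
    F->B: in-degree(B)=0, level(B)=2, enqueue
  process B: level=2
All levels: A:1, B:2, C:0, D:0, E:1, F:1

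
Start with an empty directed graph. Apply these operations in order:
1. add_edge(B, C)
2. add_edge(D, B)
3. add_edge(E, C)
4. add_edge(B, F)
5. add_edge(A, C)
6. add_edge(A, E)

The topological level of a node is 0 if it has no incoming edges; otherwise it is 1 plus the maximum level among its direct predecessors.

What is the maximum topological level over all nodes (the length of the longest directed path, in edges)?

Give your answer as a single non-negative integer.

Answer: 2

Derivation:
Op 1: add_edge(B, C). Edges now: 1
Op 2: add_edge(D, B). Edges now: 2
Op 3: add_edge(E, C). Edges now: 3
Op 4: add_edge(B, F). Edges now: 4
Op 5: add_edge(A, C). Edges now: 5
Op 6: add_edge(A, E). Edges now: 6
Compute levels (Kahn BFS):
  sources (in-degree 0): A, D
  process A: level=0
    A->C: in-degree(C)=2, level(C)>=1
    A->E: in-degree(E)=0, level(E)=1, enqueue
  process D: level=0
    D->B: in-degree(B)=0, level(B)=1, enqueue
  process E: level=1
    E->C: in-degree(C)=1, level(C)>=2
  process B: level=1
    B->C: in-degree(C)=0, level(C)=2, enqueue
    B->F: in-degree(F)=0, level(F)=2, enqueue
  process C: level=2
  process F: level=2
All levels: A:0, B:1, C:2, D:0, E:1, F:2
max level = 2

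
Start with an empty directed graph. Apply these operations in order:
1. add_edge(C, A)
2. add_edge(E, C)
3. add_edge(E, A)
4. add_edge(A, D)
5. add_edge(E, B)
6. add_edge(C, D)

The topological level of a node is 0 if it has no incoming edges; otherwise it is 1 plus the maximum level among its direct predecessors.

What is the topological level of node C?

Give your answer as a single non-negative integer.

Op 1: add_edge(C, A). Edges now: 1
Op 2: add_edge(E, C). Edges now: 2
Op 3: add_edge(E, A). Edges now: 3
Op 4: add_edge(A, D). Edges now: 4
Op 5: add_edge(E, B). Edges now: 5
Op 6: add_edge(C, D). Edges now: 6
Compute levels (Kahn BFS):
  sources (in-degree 0): E
  process E: level=0
    E->A: in-degree(A)=1, level(A)>=1
    E->B: in-degree(B)=0, level(B)=1, enqueue
    E->C: in-degree(C)=0, level(C)=1, enqueue
  process B: level=1
  process C: level=1
    C->A: in-degree(A)=0, level(A)=2, enqueue
    C->D: in-degree(D)=1, level(D)>=2
  process A: level=2
    A->D: in-degree(D)=0, level(D)=3, enqueue
  process D: level=3
All levels: A:2, B:1, C:1, D:3, E:0
level(C) = 1

Answer: 1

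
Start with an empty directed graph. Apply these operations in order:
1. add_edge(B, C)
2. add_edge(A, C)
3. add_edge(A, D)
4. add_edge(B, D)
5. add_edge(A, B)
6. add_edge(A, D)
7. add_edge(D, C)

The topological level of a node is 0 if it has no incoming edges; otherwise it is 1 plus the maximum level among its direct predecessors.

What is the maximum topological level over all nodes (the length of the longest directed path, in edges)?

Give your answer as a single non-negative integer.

Op 1: add_edge(B, C). Edges now: 1
Op 2: add_edge(A, C). Edges now: 2
Op 3: add_edge(A, D). Edges now: 3
Op 4: add_edge(B, D). Edges now: 4
Op 5: add_edge(A, B). Edges now: 5
Op 6: add_edge(A, D) (duplicate, no change). Edges now: 5
Op 7: add_edge(D, C). Edges now: 6
Compute levels (Kahn BFS):
  sources (in-degree 0): A
  process A: level=0
    A->B: in-degree(B)=0, level(B)=1, enqueue
    A->C: in-degree(C)=2, level(C)>=1
    A->D: in-degree(D)=1, level(D)>=1
  process B: level=1
    B->C: in-degree(C)=1, level(C)>=2
    B->D: in-degree(D)=0, level(D)=2, enqueue
  process D: level=2
    D->C: in-degree(C)=0, level(C)=3, enqueue
  process C: level=3
All levels: A:0, B:1, C:3, D:2
max level = 3

Answer: 3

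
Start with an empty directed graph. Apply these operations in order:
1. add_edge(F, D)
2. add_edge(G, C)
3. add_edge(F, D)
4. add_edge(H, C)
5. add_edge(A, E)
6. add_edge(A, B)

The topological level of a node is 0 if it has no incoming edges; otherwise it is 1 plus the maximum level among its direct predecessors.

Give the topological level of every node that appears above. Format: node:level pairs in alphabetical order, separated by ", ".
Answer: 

Answer: A:0, B:1, C:1, D:1, E:1, F:0, G:0, H:0

Derivation:
Op 1: add_edge(F, D). Edges now: 1
Op 2: add_edge(G, C). Edges now: 2
Op 3: add_edge(F, D) (duplicate, no change). Edges now: 2
Op 4: add_edge(H, C). Edges now: 3
Op 5: add_edge(A, E). Edges now: 4
Op 6: add_edge(A, B). Edges now: 5
Compute levels (Kahn BFS):
  sources (in-degree 0): A, F, G, H
  process A: level=0
    A->B: in-degree(B)=0, level(B)=1, enqueue
    A->E: in-degree(E)=0, level(E)=1, enqueue
  process F: level=0
    F->D: in-degree(D)=0, level(D)=1, enqueue
  process G: level=0
    G->C: in-degree(C)=1, level(C)>=1
  process H: level=0
    H->C: in-degree(C)=0, level(C)=1, enqueue
  process B: level=1
  process E: level=1
  process D: level=1
  process C: level=1
All levels: A:0, B:1, C:1, D:1, E:1, F:0, G:0, H:0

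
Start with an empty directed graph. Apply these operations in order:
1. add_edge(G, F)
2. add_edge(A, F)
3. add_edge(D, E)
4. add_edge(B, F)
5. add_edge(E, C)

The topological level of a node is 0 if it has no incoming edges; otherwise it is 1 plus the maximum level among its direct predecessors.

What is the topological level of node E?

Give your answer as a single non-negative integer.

Op 1: add_edge(G, F). Edges now: 1
Op 2: add_edge(A, F). Edges now: 2
Op 3: add_edge(D, E). Edges now: 3
Op 4: add_edge(B, F). Edges now: 4
Op 5: add_edge(E, C). Edges now: 5
Compute levels (Kahn BFS):
  sources (in-degree 0): A, B, D, G
  process A: level=0
    A->F: in-degree(F)=2, level(F)>=1
  process B: level=0
    B->F: in-degree(F)=1, level(F)>=1
  process D: level=0
    D->E: in-degree(E)=0, level(E)=1, enqueue
  process G: level=0
    G->F: in-degree(F)=0, level(F)=1, enqueue
  process E: level=1
    E->C: in-degree(C)=0, level(C)=2, enqueue
  process F: level=1
  process C: level=2
All levels: A:0, B:0, C:2, D:0, E:1, F:1, G:0
level(E) = 1

Answer: 1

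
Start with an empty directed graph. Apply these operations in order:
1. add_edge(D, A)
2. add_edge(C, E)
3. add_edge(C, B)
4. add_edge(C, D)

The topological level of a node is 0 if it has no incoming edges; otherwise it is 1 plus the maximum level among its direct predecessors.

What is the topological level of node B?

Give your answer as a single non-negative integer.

Answer: 1

Derivation:
Op 1: add_edge(D, A). Edges now: 1
Op 2: add_edge(C, E). Edges now: 2
Op 3: add_edge(C, B). Edges now: 3
Op 4: add_edge(C, D). Edges now: 4
Compute levels (Kahn BFS):
  sources (in-degree 0): C
  process C: level=0
    C->B: in-degree(B)=0, level(B)=1, enqueue
    C->D: in-degree(D)=0, level(D)=1, enqueue
    C->E: in-degree(E)=0, level(E)=1, enqueue
  process B: level=1
  process D: level=1
    D->A: in-degree(A)=0, level(A)=2, enqueue
  process E: level=1
  process A: level=2
All levels: A:2, B:1, C:0, D:1, E:1
level(B) = 1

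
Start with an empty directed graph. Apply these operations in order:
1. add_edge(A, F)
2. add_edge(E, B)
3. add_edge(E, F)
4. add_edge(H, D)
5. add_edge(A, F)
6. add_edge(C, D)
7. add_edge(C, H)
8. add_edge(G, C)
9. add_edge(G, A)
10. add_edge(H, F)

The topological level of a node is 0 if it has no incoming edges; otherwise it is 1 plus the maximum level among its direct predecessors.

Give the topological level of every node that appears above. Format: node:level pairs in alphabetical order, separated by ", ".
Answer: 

Answer: A:1, B:1, C:1, D:3, E:0, F:3, G:0, H:2

Derivation:
Op 1: add_edge(A, F). Edges now: 1
Op 2: add_edge(E, B). Edges now: 2
Op 3: add_edge(E, F). Edges now: 3
Op 4: add_edge(H, D). Edges now: 4
Op 5: add_edge(A, F) (duplicate, no change). Edges now: 4
Op 6: add_edge(C, D). Edges now: 5
Op 7: add_edge(C, H). Edges now: 6
Op 8: add_edge(G, C). Edges now: 7
Op 9: add_edge(G, A). Edges now: 8
Op 10: add_edge(H, F). Edges now: 9
Compute levels (Kahn BFS):
  sources (in-degree 0): E, G
  process E: level=0
    E->B: in-degree(B)=0, level(B)=1, enqueue
    E->F: in-degree(F)=2, level(F)>=1
  process G: level=0
    G->A: in-degree(A)=0, level(A)=1, enqueue
    G->C: in-degree(C)=0, level(C)=1, enqueue
  process B: level=1
  process A: level=1
    A->F: in-degree(F)=1, level(F)>=2
  process C: level=1
    C->D: in-degree(D)=1, level(D)>=2
    C->H: in-degree(H)=0, level(H)=2, enqueue
  process H: level=2
    H->D: in-degree(D)=0, level(D)=3, enqueue
    H->F: in-degree(F)=0, level(F)=3, enqueue
  process D: level=3
  process F: level=3
All levels: A:1, B:1, C:1, D:3, E:0, F:3, G:0, H:2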